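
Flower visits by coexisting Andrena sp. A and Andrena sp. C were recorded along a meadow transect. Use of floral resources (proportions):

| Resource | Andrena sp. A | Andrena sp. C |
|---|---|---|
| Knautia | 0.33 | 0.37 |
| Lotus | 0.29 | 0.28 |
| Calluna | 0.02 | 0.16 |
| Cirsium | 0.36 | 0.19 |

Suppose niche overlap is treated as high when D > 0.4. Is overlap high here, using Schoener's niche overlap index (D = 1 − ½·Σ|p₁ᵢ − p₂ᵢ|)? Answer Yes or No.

Yes

Σ|p₁ᵢ − p₂ᵢ| = 0.04 + 0.01 + 0.14 + 0.17 = 0.36
D = 1 − ½ × 0.36 = 1 − 0.180 = 0.8200
D = 0.8200 > 0.4 → Yes.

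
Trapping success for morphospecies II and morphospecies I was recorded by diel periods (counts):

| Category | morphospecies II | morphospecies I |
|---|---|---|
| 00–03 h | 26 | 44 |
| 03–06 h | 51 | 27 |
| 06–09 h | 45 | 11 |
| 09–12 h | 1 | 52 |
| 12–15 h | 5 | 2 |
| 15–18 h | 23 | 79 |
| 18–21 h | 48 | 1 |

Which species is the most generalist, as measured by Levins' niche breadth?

morphospecies II

Proportions for morphospecies II (n=199): 26/199=0.1307, 51/199=0.2563, 45/199=0.2261, 1/199=0.0050, 5/199=0.0251, 23/199=0.1156, 48/199=0.2412
Proportions for morphospecies I (n=216): 44/216=0.2037, 27/216=0.1250, 11/216=0.0509, 52/216=0.2407, 2/216=0.0093, 79/216=0.3657, 1/216=0.0046
Σp_IIᵢ² = 0.1307² + 0.2563² + 0.2261² + 0.0050² + 0.0251² + 0.1156² + 0.2412² = 0.017082 + 0.065690 + 0.051121 + 0.000025 + 0.000630 + 0.013363 + 0.058177 = 0.206088
B_II = 1 / 0.206088 = 4.8523
Σp_Iᵢ² = 0.2037² + 0.1250² + 0.0509² + 0.2407² + 0.0093² + 0.3657² + 0.0046² = 0.041494 + 0.015625 + 0.002591 + 0.057936 + 0.000086 + 0.133736 + 0.000021 = 0.251489
B_I = 1 / 0.251489 = 3.9763
Highest B → broadest niche (most generalist): morphospecies II (B = 4.85).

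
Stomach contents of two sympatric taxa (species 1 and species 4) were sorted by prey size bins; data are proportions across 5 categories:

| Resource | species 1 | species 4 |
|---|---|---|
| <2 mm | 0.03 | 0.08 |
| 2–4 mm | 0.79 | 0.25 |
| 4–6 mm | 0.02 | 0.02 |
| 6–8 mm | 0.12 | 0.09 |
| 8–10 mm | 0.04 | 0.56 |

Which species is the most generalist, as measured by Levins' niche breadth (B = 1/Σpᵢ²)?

Σp_1ᵢ² = 0.03² + 0.79² + 0.02² + 0.12² + 0.04² = 0.0009 + 0.6241 + 0.0004 + 0.0144 + 0.0016 = 0.6414
B_1 = 1 / 0.6414 = 1.5591
Σp_4ᵢ² = 0.08² + 0.25² + 0.02² + 0.09² + 0.56² = 0.0064 + 0.0625 + 0.0004 + 0.0081 + 0.3136 = 0.3910
B_4 = 1 / 0.3910 = 2.5575
Highest B → broadest niche (most generalist): species 4 (B = 2.56).

species 4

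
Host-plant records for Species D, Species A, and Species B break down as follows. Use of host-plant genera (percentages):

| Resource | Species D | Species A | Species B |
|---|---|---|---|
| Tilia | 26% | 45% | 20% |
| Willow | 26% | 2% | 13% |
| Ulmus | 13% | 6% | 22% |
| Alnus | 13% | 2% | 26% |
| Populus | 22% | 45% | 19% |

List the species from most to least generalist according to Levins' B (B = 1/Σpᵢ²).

Species B > Species D > Species A

Convert percentages to proportions (divide by 100).
Σp_Dᵢ² = 0.26² + 0.26² + 0.13² + 0.13² + 0.22² = 0.0676 + 0.0676 + 0.0169 + 0.0169 + 0.0484 = 0.2174
B_D = 1 / 0.2174 = 4.5998
Σp_Aᵢ² = 0.45² + 0.02² + 0.06² + 0.02² + 0.45² = 0.2025 + 0.0004 + 0.0036 + 0.0004 + 0.2025 = 0.4094
B_A = 1 / 0.4094 = 2.4426
Σp_Bᵢ² = 0.20² + 0.13² + 0.22² + 0.26² + 0.19² = 0.0400 + 0.0169 + 0.0484 + 0.0676 + 0.0361 = 0.2090
B_B = 1 / 0.2090 = 4.7847
Ranking by B (broadest → narrowest): Species B (4.78) > Species D (4.60) > Species A (2.44)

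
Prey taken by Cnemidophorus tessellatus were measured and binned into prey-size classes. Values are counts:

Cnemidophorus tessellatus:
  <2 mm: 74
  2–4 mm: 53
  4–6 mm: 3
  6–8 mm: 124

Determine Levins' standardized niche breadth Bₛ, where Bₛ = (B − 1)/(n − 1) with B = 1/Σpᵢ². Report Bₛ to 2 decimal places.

0.58

Proportions for Cnemidophorus tessellatus (n=254): 74/254=0.2913, 53/254=0.2087, 3/254=0.0118, 124/254=0.4882
Σpᵢ² = 0.2913² + 0.2087² + 0.0118² + 0.4882² = 0.084856 + 0.043556 + 0.000139 + 0.238339 = 0.366890
B = 1 / 0.366890 = 2.7256
Bₛ = (B − 1)/(n − 1) = (2.7256 − 1)/(4 − 1) = 1.7256/3 = 0.5752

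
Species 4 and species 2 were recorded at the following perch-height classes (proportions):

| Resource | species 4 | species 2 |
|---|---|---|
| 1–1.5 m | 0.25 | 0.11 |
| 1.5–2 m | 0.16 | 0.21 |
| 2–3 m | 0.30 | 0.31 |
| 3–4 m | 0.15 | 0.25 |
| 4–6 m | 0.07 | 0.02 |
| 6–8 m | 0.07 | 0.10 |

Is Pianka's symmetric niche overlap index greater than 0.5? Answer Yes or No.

Σ p₁ᵢp₂ᵢ = 0.0275 + 0.0336 + 0.0930 + 0.0375 + 0.0014 + 0.0070 = 0.2000
Σp_1ᵢ² = 0.25² + 0.16² + 0.30² + 0.15² + 0.07² + 0.07² = 0.0625 + 0.0256 + 0.0900 + 0.0225 + 0.0049 + 0.0049 = 0.2104
Σp_2ᵢ² = 0.11² + 0.21² + 0.31² + 0.25² + 0.02² + 0.10² = 0.0121 + 0.0441 + 0.0961 + 0.0625 + 0.0004 + 0.0100 = 0.2252
O = 0.2000 / √(0.2104 × 0.2252) = 0.2000 / 0.21767 = 0.9188
O = 0.9188 > 0.5 → Yes.

Yes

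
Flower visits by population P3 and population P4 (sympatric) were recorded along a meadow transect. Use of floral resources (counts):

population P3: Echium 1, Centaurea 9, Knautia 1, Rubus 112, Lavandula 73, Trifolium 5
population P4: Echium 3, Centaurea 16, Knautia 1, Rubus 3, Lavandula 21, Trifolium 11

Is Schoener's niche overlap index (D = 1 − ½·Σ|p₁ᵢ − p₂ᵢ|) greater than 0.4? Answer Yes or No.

Proportions for population P3 (n=201): 1/201=0.0050, 9/201=0.0448, 1/201=0.0050, 112/201=0.5572, 73/201=0.3632, 5/201=0.0249
Proportions for population P4 (n=55): 3/55=0.0545, 16/55=0.2909, 1/55=0.0182, 3/55=0.0545, 21/55=0.3818, 11/55=0.2000
Σ|p₁ᵢ − p₂ᵢ| = 0.0495 + 0.2461 + 0.0132 + 0.5027 + 0.0186 + 0.1751 = 1.0052
D = 1 − ½ × 1.0052 = 1 − 0.50260 = 0.49740
D = 0.49740 > 0.4 → Yes.

Yes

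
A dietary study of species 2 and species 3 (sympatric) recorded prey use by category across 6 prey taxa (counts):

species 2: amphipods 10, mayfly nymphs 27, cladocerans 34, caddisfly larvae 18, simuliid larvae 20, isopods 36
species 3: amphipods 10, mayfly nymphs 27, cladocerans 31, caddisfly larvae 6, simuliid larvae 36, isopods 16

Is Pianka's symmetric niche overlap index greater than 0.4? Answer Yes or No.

Proportions for species 2 (n=145): 10/145=0.0690, 27/145=0.1862, 34/145=0.2345, 18/145=0.1241, 20/145=0.1379, 36/145=0.2483
Proportions for species 3 (n=126): 10/126=0.0794, 27/126=0.2143, 31/126=0.2460, 6/126=0.0476, 36/126=0.2857, 16/126=0.1270
Σ p₁ᵢp₂ᵢ = 0.005479 + 0.039903 + 0.057687 + 0.005907 + 0.039398 + 0.031534 = 0.179908
Σp_1ᵢ² = 0.0690² + 0.1862² + 0.2345² + 0.1241² + 0.1379² + 0.2483² = 0.004761 + 0.034670 + 0.054990 + 0.015401 + 0.019016 + 0.061653 = 0.190491
Σp_2ᵢ² = 0.0794² + 0.2143² + 0.2460² + 0.0476² + 0.2857² + 0.1270² = 0.006304 + 0.045924 + 0.060516 + 0.002266 + 0.081624 + 0.016129 = 0.212763
O = 0.179908 / √(0.190491 × 0.212763) = 0.179908 / 0.2013192 = 0.8936
O = 0.8936 > 0.4 → Yes.

Yes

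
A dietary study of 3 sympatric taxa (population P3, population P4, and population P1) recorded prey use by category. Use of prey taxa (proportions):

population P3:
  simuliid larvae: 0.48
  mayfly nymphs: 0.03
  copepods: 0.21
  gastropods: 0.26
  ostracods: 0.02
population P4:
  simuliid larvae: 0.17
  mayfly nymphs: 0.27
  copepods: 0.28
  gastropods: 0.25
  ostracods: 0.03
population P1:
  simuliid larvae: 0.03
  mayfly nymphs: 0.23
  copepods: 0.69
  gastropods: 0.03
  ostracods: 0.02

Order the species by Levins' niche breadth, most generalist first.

population P4 > population P3 > population P1

Σp_P3ᵢ² = 0.48² + 0.03² + 0.21² + 0.26² + 0.02² = 0.2304 + 0.0009 + 0.0441 + 0.0676 + 0.0004 = 0.3434
B_P3 = 1 / 0.3434 = 2.9121
Σp_P4ᵢ² = 0.17² + 0.27² + 0.28² + 0.25² + 0.03² = 0.0289 + 0.0729 + 0.0784 + 0.0625 + 0.0009 = 0.2436
B_P4 = 1 / 0.2436 = 4.1051
Σp_P1ᵢ² = 0.03² + 0.23² + 0.69² + 0.03² + 0.02² = 0.0009 + 0.0529 + 0.4761 + 0.0009 + 0.0004 = 0.5312
B_P1 = 1 / 0.5312 = 1.8825
Ranking by B (broadest → narrowest): population P4 (4.11) > population P3 (2.91) > population P1 (1.88)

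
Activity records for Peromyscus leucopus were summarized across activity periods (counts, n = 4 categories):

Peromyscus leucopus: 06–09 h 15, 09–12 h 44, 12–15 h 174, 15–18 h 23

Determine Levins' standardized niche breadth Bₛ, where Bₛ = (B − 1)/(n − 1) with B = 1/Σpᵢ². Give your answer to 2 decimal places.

0.33

Proportions for Peromyscus leucopus (n=256): 15/256=0.0586, 44/256=0.1719, 174/256=0.6797, 23/256=0.0898
Σpᵢ² = 0.0586² + 0.1719² + 0.6797² + 0.0898² = 0.003434 + 0.029550 + 0.461992 + 0.008064 = 0.503040
B = 1 / 0.503040 = 1.9879
Bₛ = (B − 1)/(n − 1) = (1.9879 − 1)/(4 − 1) = 0.9879/3 = 0.3293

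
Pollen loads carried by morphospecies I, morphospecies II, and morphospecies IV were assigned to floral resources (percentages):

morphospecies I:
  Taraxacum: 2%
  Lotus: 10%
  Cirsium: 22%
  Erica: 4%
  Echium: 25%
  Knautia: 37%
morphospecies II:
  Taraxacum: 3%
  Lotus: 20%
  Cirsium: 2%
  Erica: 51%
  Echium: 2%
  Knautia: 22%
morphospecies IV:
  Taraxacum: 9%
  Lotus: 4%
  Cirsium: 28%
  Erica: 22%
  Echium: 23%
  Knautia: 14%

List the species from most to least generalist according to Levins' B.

morphospecies IV > morphospecies I > morphospecies II

Convert percentages to proportions (divide by 100).
Σp_Iᵢ² = 0.02² + 0.10² + 0.22² + 0.04² + 0.25² + 0.37² = 0.0004 + 0.0100 + 0.0484 + 0.0016 + 0.0625 + 0.1369 = 0.2598
B_I = 1 / 0.2598 = 3.8491
Σp_IIᵢ² = 0.03² + 0.20² + 0.02² + 0.51² + 0.02² + 0.22² = 0.0009 + 0.0400 + 0.0004 + 0.2601 + 0.0004 + 0.0484 = 0.3502
B_II = 1 / 0.3502 = 2.8555
Σp_IVᵢ² = 0.09² + 0.04² + 0.28² + 0.22² + 0.23² + 0.14² = 0.0081 + 0.0016 + 0.0784 + 0.0484 + 0.0529 + 0.0196 = 0.2090
B_IV = 1 / 0.2090 = 4.7847
Ranking by B (broadest → narrowest): morphospecies IV (4.78) > morphospecies I (3.85) > morphospecies II (2.86)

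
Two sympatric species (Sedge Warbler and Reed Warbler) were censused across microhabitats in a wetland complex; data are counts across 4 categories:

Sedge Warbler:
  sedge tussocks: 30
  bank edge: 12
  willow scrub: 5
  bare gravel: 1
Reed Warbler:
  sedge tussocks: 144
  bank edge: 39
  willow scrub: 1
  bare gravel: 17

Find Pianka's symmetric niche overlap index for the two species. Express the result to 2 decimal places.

Proportions for Sedge Warbler (n=48): 30/48=0.6250, 12/48=0.2500, 5/48=0.1042, 1/48=0.0208
Proportions for Reed Warbler (n=201): 144/201=0.7164, 39/201=0.1940, 1/201=0.0050, 17/201=0.0846
Σ p₁ᵢp₂ᵢ = 0.447750 + 0.048500 + 0.000521 + 0.001760 = 0.498531
Σp_1ᵢ² = 0.6250² + 0.2500² + 0.1042² + 0.0208² = 0.390625 + 0.062500 + 0.010858 + 0.000433 = 0.464416
Σp_2ᵢ² = 0.7164² + 0.1940² + 0.0050² + 0.0846² = 0.513229 + 0.037636 + 0.000025 + 0.007157 = 0.558047
O = 0.498531 / √(0.464416 × 0.558047) = 0.498531 / 0.5090834 = 0.9793

0.98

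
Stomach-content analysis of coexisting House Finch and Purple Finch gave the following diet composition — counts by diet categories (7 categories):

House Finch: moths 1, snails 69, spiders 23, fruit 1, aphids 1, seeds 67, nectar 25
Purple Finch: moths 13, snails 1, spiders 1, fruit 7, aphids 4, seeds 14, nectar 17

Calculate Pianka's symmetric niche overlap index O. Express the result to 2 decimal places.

Proportions for House Finch (n=187): 1/187=0.0053, 69/187=0.3690, 23/187=0.1230, 1/187=0.0053, 1/187=0.0053, 67/187=0.3583, 25/187=0.1337
Proportions for Purple Finch (n=57): 13/57=0.2281, 1/57=0.0175, 1/57=0.0175, 7/57=0.1228, 4/57=0.0702, 14/57=0.2456, 17/57=0.2982
Σ p₁ᵢp₂ᵢ = 0.001209 + 0.006458 + 0.002153 + 0.000651 + 0.000372 + 0.087998 + 0.039869 = 0.138710
Σp_1ᵢ² = 0.0053² + 0.3690² + 0.1230² + 0.0053² + 0.0053² + 0.3583² + 0.1337² = 0.000028 + 0.136161 + 0.015129 + 0.000028 + 0.000028 + 0.128379 + 0.017876 = 0.297629
Σp_2ᵢ² = 0.2281² + 0.0175² + 0.0175² + 0.1228² + 0.0702² + 0.2456² + 0.2982² = 0.052030 + 0.000306 + 0.000306 + 0.015080 + 0.004928 + 0.060319 + 0.088923 = 0.221892
O = 0.138710 / √(0.297629 × 0.221892) = 0.138710 / 0.2569854 = 0.5398

0.54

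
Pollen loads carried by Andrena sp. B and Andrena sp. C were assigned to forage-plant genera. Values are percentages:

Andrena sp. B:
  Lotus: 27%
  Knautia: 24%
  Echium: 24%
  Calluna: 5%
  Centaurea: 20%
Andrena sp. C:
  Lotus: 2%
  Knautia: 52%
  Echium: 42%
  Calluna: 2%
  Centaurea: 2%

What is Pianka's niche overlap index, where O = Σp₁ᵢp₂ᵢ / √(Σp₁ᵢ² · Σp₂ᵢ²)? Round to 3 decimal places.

Convert percentages to proportions (divide by 100).
Σ p₁ᵢp₂ᵢ = 0.0054 + 0.1248 + 0.1008 + 0.0010 + 0.0040 = 0.2360
Σp_1ᵢ² = 0.27² + 0.24² + 0.24² + 0.05² + 0.20² = 0.0729 + 0.0576 + 0.0576 + 0.0025 + 0.0400 = 0.2306
Σp_2ᵢ² = 0.02² + 0.52² + 0.42² + 0.02² + 0.02² = 0.0004 + 0.2704 + 0.1764 + 0.0004 + 0.0004 = 0.4480
O = 0.2360 / √(0.2306 × 0.4480) = 0.2360 / 0.321417 = 0.73425

0.734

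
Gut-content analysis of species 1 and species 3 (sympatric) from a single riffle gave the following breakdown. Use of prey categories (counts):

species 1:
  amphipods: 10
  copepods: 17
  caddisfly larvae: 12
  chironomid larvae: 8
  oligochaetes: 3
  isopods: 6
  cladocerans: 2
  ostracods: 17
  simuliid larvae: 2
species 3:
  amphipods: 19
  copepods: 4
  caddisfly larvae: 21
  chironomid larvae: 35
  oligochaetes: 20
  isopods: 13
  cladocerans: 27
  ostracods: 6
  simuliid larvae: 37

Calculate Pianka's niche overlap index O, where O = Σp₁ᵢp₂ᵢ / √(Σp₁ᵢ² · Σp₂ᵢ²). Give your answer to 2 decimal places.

Proportions for species 1 (n=77): 10/77=0.1299, 17/77=0.2208, 12/77=0.1558, 8/77=0.1039, 3/77=0.0390, 6/77=0.0779, 2/77=0.0260, 17/77=0.2208, 2/77=0.0260
Proportions for species 3 (n=182): 19/182=0.1044, 4/182=0.0220, 21/182=0.1154, 35/182=0.1923, 20/182=0.1099, 13/182=0.0714, 27/182=0.1484, 6/182=0.0330, 37/182=0.2033
Σ p₁ᵢp₂ᵢ = 0.013562 + 0.004858 + 0.017979 + 0.019980 + 0.004286 + 0.005562 + 0.003858 + 0.007286 + 0.005286 = 0.082657
Σp_1ᵢ² = 0.1299² + 0.2208² + 0.1558² + 0.1039² + 0.0390² + 0.0779² + 0.0260² + 0.2208² + 0.0260² = 0.016874 + 0.048753 + 0.024274 + 0.010795 + 0.001521 + 0.006068 + 0.000676 + 0.048753 + 0.000676 = 0.158390
Σp_2ᵢ² = 0.1044² + 0.0220² + 0.1154² + 0.1923² + 0.1099² + 0.0714² + 0.1484² + 0.0330² + 0.2033² = 0.010899 + 0.000484 + 0.013317 + 0.036979 + 0.012078 + 0.005098 + 0.022023 + 0.001089 + 0.041331 = 0.143298
O = 0.082657 / √(0.158390 × 0.143298) = 0.082657 / 0.1506551 = 0.5487

0.55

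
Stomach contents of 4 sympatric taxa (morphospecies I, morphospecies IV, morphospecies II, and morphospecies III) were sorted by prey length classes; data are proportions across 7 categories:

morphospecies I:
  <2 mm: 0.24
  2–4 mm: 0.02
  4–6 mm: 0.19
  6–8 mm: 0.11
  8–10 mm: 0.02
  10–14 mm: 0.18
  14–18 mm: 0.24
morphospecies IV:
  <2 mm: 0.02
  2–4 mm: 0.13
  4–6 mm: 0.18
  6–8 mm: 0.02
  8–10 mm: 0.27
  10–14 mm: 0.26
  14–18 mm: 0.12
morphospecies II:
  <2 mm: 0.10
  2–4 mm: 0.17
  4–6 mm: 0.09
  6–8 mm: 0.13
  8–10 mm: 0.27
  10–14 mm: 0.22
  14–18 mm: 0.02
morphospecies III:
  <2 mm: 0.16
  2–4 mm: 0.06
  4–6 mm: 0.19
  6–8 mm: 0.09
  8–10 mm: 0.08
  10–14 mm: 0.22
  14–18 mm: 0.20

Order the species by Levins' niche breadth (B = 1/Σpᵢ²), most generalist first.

morphospecies III > morphospecies II > morphospecies I > morphospecies IV

Σp_Iᵢ² = 0.24² + 0.02² + 0.19² + 0.11² + 0.02² + 0.18² + 0.24² = 0.0576 + 0.0004 + 0.0361 + 0.0121 + 0.0004 + 0.0324 + 0.0576 = 0.1966
B_I = 1 / 0.1966 = 5.0865
Σp_IVᵢ² = 0.02² + 0.13² + 0.18² + 0.02² + 0.27² + 0.26² + 0.12² = 0.0004 + 0.0169 + 0.0324 + 0.0004 + 0.0729 + 0.0676 + 0.0144 = 0.2050
B_IV = 1 / 0.2050 = 4.8780
Σp_IIᵢ² = 0.10² + 0.17² + 0.09² + 0.13² + 0.27² + 0.22² + 0.02² = 0.0100 + 0.0289 + 0.0081 + 0.0169 + 0.0729 + 0.0484 + 0.0004 = 0.1856
B_II = 1 / 0.1856 = 5.3879
Σp_IIIᵢ² = 0.16² + 0.06² + 0.19² + 0.09² + 0.08² + 0.22² + 0.20² = 0.0256 + 0.0036 + 0.0361 + 0.0081 + 0.0064 + 0.0484 + 0.0400 = 0.1682
B_III = 1 / 0.1682 = 5.9453
Ranking by B (broadest → narrowest): morphospecies III (5.95) > morphospecies II (5.39) > morphospecies I (5.09) > morphospecies IV (4.88)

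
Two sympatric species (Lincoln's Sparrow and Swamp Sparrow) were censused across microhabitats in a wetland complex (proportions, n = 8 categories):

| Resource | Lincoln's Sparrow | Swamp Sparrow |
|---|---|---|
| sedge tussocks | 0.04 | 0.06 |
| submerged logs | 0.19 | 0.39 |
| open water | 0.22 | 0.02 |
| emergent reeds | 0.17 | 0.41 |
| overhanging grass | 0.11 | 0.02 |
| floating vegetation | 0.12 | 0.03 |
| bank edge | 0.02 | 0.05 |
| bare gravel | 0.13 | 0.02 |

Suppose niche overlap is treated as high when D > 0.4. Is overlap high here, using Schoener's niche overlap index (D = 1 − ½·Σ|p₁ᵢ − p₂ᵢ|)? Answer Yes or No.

Σ|p₁ᵢ − p₂ᵢ| = 0.02 + 0.20 + 0.20 + 0.24 + 0.09 + 0.09 + 0.03 + 0.11 = 0.98
D = 1 − ½ × 0.98 = 1 − 0.490 = 0.5100
D = 0.5100 > 0.4 → Yes.

Yes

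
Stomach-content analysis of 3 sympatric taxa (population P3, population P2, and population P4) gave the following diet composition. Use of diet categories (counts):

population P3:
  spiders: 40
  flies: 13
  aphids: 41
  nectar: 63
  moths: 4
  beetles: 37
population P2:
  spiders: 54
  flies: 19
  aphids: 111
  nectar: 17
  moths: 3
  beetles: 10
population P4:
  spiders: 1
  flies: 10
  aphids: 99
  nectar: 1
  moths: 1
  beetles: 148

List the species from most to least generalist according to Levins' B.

population P3 > population P2 > population P4

Proportions for population P3 (n=198): 40/198=0.2020, 13/198=0.0657, 41/198=0.2071, 63/198=0.3182, 4/198=0.0202, 37/198=0.1869
Proportions for population P2 (n=214): 54/214=0.2523, 19/214=0.0888, 111/214=0.5187, 17/214=0.0794, 3/214=0.0140, 10/214=0.0467
Proportions for population P4 (n=260): 1/260=0.0038, 10/260=0.0385, 99/260=0.3808, 1/260=0.0038, 1/260=0.0038, 148/260=0.5692
Σp_P3ᵢ² = 0.2020² + 0.0657² + 0.2071² + 0.3182² + 0.0202² + 0.1869² = 0.040804 + 0.004316 + 0.042890 + 0.101251 + 0.000408 + 0.034932 = 0.224601
B_P3 = 1 / 0.224601 = 4.4523
Σp_P2ᵢ² = 0.2523² + 0.0888² + 0.5187² + 0.0794² + 0.0140² + 0.0467² = 0.063655 + 0.007885 + 0.269050 + 0.006304 + 0.000196 + 0.002181 = 0.349271
B_P2 = 1 / 0.349271 = 2.8631
Σp_P4ᵢ² = 0.0038² + 0.0385² + 0.3808² + 0.0038² + 0.0038² + 0.5692² = 0.000014 + 0.001482 + 0.145009 + 0.000014 + 0.000014 + 0.323989 = 0.470522
B_P4 = 1 / 0.470522 = 2.1253
Ranking by B (broadest → narrowest): population P3 (4.45) > population P2 (2.86) > population P4 (2.13)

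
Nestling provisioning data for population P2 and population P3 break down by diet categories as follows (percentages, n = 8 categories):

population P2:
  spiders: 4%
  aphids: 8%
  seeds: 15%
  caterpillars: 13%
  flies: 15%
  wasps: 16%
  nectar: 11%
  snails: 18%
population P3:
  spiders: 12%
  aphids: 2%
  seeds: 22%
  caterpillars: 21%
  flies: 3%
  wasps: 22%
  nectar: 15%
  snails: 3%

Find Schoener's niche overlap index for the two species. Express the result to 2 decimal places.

Convert percentages to proportions (divide by 100).
Σ|p₁ᵢ − p₂ᵢ| = 0.08 + 0.06 + 0.07 + 0.08 + 0.12 + 0.06 + 0.04 + 0.15 = 0.66
D = 1 − ½ × 0.66 = 1 − 0.330 = 0.6700

0.67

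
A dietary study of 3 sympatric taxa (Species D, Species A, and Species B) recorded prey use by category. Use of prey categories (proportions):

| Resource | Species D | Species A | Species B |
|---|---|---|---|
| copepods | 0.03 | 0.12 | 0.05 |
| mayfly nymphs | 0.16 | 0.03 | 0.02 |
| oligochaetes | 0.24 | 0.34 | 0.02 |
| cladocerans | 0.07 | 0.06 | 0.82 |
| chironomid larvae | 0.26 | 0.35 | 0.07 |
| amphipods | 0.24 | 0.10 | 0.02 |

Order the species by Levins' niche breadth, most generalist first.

Σp_Dᵢ² = 0.03² + 0.16² + 0.24² + 0.07² + 0.26² + 0.24² = 0.0009 + 0.0256 + 0.0576 + 0.0049 + 0.0676 + 0.0576 = 0.2142
B_D = 1 / 0.2142 = 4.6685
Σp_Aᵢ² = 0.12² + 0.03² + 0.34² + 0.06² + 0.35² + 0.10² = 0.0144 + 0.0009 + 0.1156 + 0.0036 + 0.1225 + 0.0100 = 0.2670
B_A = 1 / 0.2670 = 3.7453
Σp_Bᵢ² = 0.05² + 0.02² + 0.02² + 0.82² + 0.07² + 0.02² = 0.0025 + 0.0004 + 0.0004 + 0.6724 + 0.0049 + 0.0004 = 0.6810
B_B = 1 / 0.6810 = 1.4684
Ranking by B (broadest → narrowest): Species D (4.67) > Species A (3.75) > Species B (1.47)

Species D > Species A > Species B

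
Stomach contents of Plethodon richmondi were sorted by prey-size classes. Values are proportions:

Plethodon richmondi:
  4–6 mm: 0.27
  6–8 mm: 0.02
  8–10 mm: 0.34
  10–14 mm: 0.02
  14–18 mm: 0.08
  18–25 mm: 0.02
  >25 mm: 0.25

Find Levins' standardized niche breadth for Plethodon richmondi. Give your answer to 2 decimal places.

Σpᵢ² = 0.27² + 0.02² + 0.34² + 0.02² + 0.08² + 0.02² + 0.25² = 0.0729 + 0.0004 + 0.1156 + 0.0004 + 0.0064 + 0.0004 + 0.0625 = 0.2586
B = 1 / 0.2586 = 3.8670
Bₛ = (B − 1)/(n − 1) = (3.8670 − 1)/(7 − 1) = 2.8670/6 = 0.4778

0.48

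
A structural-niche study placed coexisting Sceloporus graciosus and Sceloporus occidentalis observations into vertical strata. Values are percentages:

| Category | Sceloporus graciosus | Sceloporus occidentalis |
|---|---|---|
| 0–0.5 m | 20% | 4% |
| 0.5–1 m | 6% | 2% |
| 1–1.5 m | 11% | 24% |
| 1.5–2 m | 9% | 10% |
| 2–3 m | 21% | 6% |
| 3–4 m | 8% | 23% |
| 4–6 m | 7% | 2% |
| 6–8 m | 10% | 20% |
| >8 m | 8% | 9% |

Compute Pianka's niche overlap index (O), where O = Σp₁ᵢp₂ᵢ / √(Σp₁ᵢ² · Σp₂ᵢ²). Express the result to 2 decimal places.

0.68

Convert percentages to proportions (divide by 100).
Σ p₁ᵢp₂ᵢ = 0.0080 + 0.0012 + 0.0264 + 0.0090 + 0.0126 + 0.0184 + 0.0014 + 0.0200 + 0.0072 = 0.1042
Σp_1ᵢ² = 0.20² + 0.06² + 0.11² + 0.09² + 0.21² + 0.08² + 0.07² + 0.10² + 0.08² = 0.0400 + 0.0036 + 0.0121 + 0.0081 + 0.0441 + 0.0064 + 0.0049 + 0.0100 + 0.0064 = 0.1356
Σp_2ᵢ² = 0.04² + 0.02² + 0.24² + 0.10² + 0.06² + 0.23² + 0.02² + 0.20² + 0.09² = 0.0016 + 0.0004 + 0.0576 + 0.0100 + 0.0036 + 0.0529 + 0.0004 + 0.0400 + 0.0081 = 0.1746
O = 0.1042 / √(0.1356 × 0.1746) = 0.1042 / 0.15387 = 0.6772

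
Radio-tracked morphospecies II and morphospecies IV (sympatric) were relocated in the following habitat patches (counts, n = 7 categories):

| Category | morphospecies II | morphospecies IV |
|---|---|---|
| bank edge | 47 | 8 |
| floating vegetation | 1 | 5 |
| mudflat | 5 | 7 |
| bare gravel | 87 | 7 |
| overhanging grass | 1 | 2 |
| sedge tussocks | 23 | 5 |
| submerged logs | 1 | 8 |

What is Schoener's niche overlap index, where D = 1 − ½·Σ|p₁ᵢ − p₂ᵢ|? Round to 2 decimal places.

0.52

Proportions for morphospecies II (n=165): 47/165=0.2848, 1/165=0.0061, 5/165=0.0303, 87/165=0.5273, 1/165=0.0061, 23/165=0.1394, 1/165=0.0061
Proportions for morphospecies IV (n=42): 8/42=0.1905, 5/42=0.1190, 7/42=0.1667, 7/42=0.1667, 2/42=0.0476, 5/42=0.1190, 8/42=0.1905
Σ|p₁ᵢ − p₂ᵢ| = 0.0943 + 0.1129 + 0.1364 + 0.3606 + 0.0415 + 0.0204 + 0.1844 = 0.9505
D = 1 − ½ × 0.9505 = 1 − 0.47525 = 0.52475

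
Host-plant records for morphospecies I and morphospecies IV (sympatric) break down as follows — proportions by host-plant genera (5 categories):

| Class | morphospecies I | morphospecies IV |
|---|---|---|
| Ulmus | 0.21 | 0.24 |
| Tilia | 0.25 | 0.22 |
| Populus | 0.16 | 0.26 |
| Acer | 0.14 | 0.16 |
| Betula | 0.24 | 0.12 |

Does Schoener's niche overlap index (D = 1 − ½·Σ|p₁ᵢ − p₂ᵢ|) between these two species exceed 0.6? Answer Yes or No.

Yes

Σ|p₁ᵢ − p₂ᵢ| = 0.03 + 0.03 + 0.10 + 0.02 + 0.12 = 0.30
D = 1 − ½ × 0.30 = 1 − 0.150 = 0.8500
D = 0.8500 > 0.6 → Yes.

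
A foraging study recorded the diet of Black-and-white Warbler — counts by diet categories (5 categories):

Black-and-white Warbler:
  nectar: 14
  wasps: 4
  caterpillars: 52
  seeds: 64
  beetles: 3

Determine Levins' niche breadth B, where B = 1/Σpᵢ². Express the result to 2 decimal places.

Proportions for Black-and-white Warbler (n=137): 14/137=0.1022, 4/137=0.0292, 52/137=0.3796, 64/137=0.4672, 3/137=0.0219
Σpᵢ² = 0.1022² + 0.0292² + 0.3796² + 0.4672² + 0.0219² = 0.010445 + 0.000853 + 0.144096 + 0.218276 + 0.000480 = 0.374150
B = 1 / 0.374150 = 2.6727

2.67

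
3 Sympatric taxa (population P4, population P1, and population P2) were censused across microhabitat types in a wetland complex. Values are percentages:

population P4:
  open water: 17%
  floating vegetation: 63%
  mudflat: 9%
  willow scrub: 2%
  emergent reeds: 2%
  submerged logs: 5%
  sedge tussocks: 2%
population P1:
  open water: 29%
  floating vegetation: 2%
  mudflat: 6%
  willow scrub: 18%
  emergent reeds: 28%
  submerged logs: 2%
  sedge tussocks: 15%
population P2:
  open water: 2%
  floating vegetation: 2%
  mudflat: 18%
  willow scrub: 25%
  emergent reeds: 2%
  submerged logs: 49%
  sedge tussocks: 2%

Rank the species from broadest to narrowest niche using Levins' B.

population P1 > population P2 > population P4

Convert percentages to proportions (divide by 100).
Σp_P4ᵢ² = 0.17² + 0.63² + 0.09² + 0.02² + 0.02² + 0.05² + 0.02² = 0.0289 + 0.3969 + 0.0081 + 0.0004 + 0.0004 + 0.0025 + 0.0004 = 0.4376
B_P4 = 1 / 0.4376 = 2.2852
Σp_P1ᵢ² = 0.29² + 0.02² + 0.06² + 0.18² + 0.28² + 0.02² + 0.15² = 0.0841 + 0.0004 + 0.0036 + 0.0324 + 0.0784 + 0.0004 + 0.0225 = 0.2218
B_P1 = 1 / 0.2218 = 4.5086
Σp_P2ᵢ² = 0.02² + 0.02² + 0.18² + 0.25² + 0.02² + 0.49² + 0.02² = 0.0004 + 0.0004 + 0.0324 + 0.0625 + 0.0004 + 0.2401 + 0.0004 = 0.3366
B_P2 = 1 / 0.3366 = 2.9709
Ranking by B (broadest → narrowest): population P1 (4.51) > population P2 (2.97) > population P4 (2.29)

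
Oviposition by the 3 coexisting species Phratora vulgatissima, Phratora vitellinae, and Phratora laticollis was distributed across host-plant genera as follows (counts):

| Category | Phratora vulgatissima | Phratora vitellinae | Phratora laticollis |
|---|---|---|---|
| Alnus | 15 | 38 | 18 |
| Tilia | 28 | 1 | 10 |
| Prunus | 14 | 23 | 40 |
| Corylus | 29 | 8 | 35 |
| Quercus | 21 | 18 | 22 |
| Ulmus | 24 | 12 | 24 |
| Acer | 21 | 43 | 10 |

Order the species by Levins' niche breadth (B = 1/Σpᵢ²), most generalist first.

Phratora vulgatissima > Phratora laticollis > Phratora vitellinae

Proportions for Phratora vulgatissima (n=152): 15/152=0.0987, 28/152=0.1842, 14/152=0.0921, 29/152=0.1908, 21/152=0.1382, 24/152=0.1579, 21/152=0.1382
Proportions for Phratora vitellinae (n=143): 38/143=0.2657, 1/143=0.0070, 23/143=0.1608, 8/143=0.0559, 18/143=0.1259, 12/143=0.0839, 43/143=0.3007
Proportions for Phratora laticollis (n=159): 18/159=0.1132, 10/159=0.0629, 40/159=0.2516, 35/159=0.2201, 22/159=0.1384, 24/159=0.1509, 10/159=0.0629
Σp_vulgᵢ² = 0.0987² + 0.1842² + 0.0921² + 0.1908² + 0.1382² + 0.1579² + 0.1382² = 0.009742 + 0.033930 + 0.008482 + 0.036405 + 0.019099 + 0.024932 + 0.019099 = 0.151689
B_vulg = 1 / 0.151689 = 6.5924
Σp_viteᵢ² = 0.2657² + 0.0070² + 0.1608² + 0.0559² + 0.1259² + 0.0839² + 0.3007² = 0.070596 + 0.000049 + 0.025857 + 0.003125 + 0.015851 + 0.007039 + 0.090420 = 0.212937
B_vite = 1 / 0.212937 = 4.6962
Σp_latiᵢ² = 0.1132² + 0.0629² + 0.2516² + 0.2201² + 0.1384² + 0.1509² + 0.0629² = 0.012814 + 0.003956 + 0.063303 + 0.048444 + 0.019155 + 0.022771 + 0.003956 = 0.174399
B_lati = 1 / 0.174399 = 5.7340
Ranking by B (broadest → narrowest): Phratora vulgatissima (6.59) > Phratora laticollis (5.73) > Phratora vitellinae (4.70)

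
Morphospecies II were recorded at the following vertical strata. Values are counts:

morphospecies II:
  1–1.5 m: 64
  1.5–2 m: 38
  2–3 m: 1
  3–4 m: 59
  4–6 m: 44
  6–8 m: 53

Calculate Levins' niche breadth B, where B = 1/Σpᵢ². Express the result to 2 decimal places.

Proportions for morphospecies II (n=259): 64/259=0.2471, 38/259=0.1467, 1/259=0.0039, 59/259=0.2278, 44/259=0.1699, 53/259=0.2046
Σpᵢ² = 0.2471² + 0.1467² + 0.0039² + 0.2278² + 0.1699² + 0.2046² = 0.061058 + 0.021521 + 0.000015 + 0.051893 + 0.028866 + 0.041861 = 0.205214
B = 1 / 0.205214 = 4.8730

4.87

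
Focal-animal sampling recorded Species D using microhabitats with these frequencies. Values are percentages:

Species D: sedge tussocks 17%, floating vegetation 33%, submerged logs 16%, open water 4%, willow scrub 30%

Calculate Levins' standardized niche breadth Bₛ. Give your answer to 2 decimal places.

0.73

Convert percentages to proportions (divide by 100).
Σpᵢ² = 0.17² + 0.33² + 0.16² + 0.04² + 0.30² = 0.0289 + 0.1089 + 0.0256 + 0.0016 + 0.0900 = 0.2550
B = 1 / 0.2550 = 3.9216
Bₛ = (B − 1)/(n − 1) = (3.9216 − 1)/(5 − 1) = 2.9216/4 = 0.7304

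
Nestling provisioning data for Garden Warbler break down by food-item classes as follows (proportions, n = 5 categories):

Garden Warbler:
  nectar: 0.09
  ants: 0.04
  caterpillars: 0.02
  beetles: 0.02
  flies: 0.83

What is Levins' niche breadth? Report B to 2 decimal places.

Σpᵢ² = 0.09² + 0.04² + 0.02² + 0.02² + 0.83² = 0.0081 + 0.0016 + 0.0004 + 0.0004 + 0.6889 = 0.6994
B = 1 / 0.6994 = 1.4298

1.43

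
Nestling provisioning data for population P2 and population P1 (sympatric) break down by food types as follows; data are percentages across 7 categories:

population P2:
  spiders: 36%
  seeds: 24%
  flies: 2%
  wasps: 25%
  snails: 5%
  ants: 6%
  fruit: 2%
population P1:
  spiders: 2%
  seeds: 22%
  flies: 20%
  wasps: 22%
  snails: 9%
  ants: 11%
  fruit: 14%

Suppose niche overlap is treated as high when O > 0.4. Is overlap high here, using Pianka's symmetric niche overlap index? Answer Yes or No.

Yes

Convert percentages to proportions (divide by 100).
Σ p₁ᵢp₂ᵢ = 0.0072 + 0.0528 + 0.0040 + 0.0550 + 0.0045 + 0.0066 + 0.0028 = 0.1329
Σp_1ᵢ² = 0.36² + 0.24² + 0.02² + 0.25² + 0.05² + 0.06² + 0.02² = 0.1296 + 0.0576 + 0.0004 + 0.0625 + 0.0025 + 0.0036 + 0.0004 = 0.2566
Σp_2ᵢ² = 0.02² + 0.22² + 0.20² + 0.22² + 0.09² + 0.11² + 0.14² = 0.0004 + 0.0484 + 0.0400 + 0.0484 + 0.0081 + 0.0121 + 0.0196 = 0.1770
O = 0.1329 / √(0.2566 × 0.1770) = 0.1329 / 0.21312 = 0.6236
O = 0.6236 > 0.4 → Yes.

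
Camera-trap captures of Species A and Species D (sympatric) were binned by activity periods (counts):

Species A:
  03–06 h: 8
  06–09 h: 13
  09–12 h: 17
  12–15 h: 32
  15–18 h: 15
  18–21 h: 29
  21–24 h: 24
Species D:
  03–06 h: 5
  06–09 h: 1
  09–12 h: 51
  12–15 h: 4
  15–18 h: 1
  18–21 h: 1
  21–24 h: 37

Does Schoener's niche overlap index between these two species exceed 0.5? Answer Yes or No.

Proportions for Species A (n=138): 8/138=0.0580, 13/138=0.0942, 17/138=0.1232, 32/138=0.2319, 15/138=0.1087, 29/138=0.2101, 24/138=0.1739
Proportions for Species D (n=100): 5/100=0.0500, 1/100=0.0100, 51/100=0.5100, 4/100=0.0400, 1/100=0.0100, 1/100=0.0100, 37/100=0.3700
Σ|p₁ᵢ − p₂ᵢ| = 0.0080 + 0.0842 + 0.3868 + 0.1919 + 0.0987 + 0.2001 + 0.1961 = 1.1658
D = 1 − ½ × 1.1658 = 1 − 0.58290 = 0.41710
D = 0.41710 < 0.5 → No.

No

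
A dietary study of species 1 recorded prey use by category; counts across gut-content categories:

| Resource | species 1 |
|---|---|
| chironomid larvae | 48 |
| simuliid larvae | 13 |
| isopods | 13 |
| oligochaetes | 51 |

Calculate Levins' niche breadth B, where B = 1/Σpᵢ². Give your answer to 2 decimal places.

Proportions for species 1 (n=125): 48/125=0.3840, 13/125=0.1040, 13/125=0.1040, 51/125=0.4080
Σpᵢ² = 0.3840² + 0.1040² + 0.1040² + 0.4080² = 0.147456 + 0.010816 + 0.010816 + 0.166464 = 0.335552
B = 1 / 0.335552 = 2.9802

2.98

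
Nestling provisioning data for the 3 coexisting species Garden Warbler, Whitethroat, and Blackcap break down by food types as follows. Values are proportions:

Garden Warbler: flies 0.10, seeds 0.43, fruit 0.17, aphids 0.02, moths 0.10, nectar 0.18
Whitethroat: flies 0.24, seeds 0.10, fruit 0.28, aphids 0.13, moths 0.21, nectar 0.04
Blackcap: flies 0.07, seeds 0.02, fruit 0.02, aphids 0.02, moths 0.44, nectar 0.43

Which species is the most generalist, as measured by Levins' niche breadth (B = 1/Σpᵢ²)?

Σp_Warbᵢ² = 0.10² + 0.43² + 0.17² + 0.02² + 0.10² + 0.18² = 0.0100 + 0.1849 + 0.0289 + 0.0004 + 0.0100 + 0.0324 = 0.2666
B_Warb = 1 / 0.2666 = 3.7509
Σp_Whitᵢ² = 0.24² + 0.10² + 0.28² + 0.13² + 0.21² + 0.04² = 0.0576 + 0.0100 + 0.0784 + 0.0169 + 0.0441 + 0.0016 = 0.2086
B_Whit = 1 / 0.2086 = 4.7939
Σp_Blacᵢ² = 0.07² + 0.02² + 0.02² + 0.02² + 0.44² + 0.43² = 0.0049 + 0.0004 + 0.0004 + 0.0004 + 0.1936 + 0.1849 = 0.3846
B_Blac = 1 / 0.3846 = 2.6001
Highest B → broadest niche (most generalist): Whitethroat (B = 4.79).

Whitethroat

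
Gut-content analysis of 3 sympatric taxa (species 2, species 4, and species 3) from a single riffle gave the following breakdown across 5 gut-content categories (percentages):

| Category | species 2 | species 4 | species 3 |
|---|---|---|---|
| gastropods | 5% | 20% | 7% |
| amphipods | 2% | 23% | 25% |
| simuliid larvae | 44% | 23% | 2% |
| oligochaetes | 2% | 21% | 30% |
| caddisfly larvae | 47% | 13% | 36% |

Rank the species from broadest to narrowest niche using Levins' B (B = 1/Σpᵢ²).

Convert percentages to proportions (divide by 100).
Σp_2ᵢ² = 0.05² + 0.02² + 0.44² + 0.02² + 0.47² = 0.0025 + 0.0004 + 0.1936 + 0.0004 + 0.2209 = 0.4178
B_2 = 1 / 0.4178 = 2.3935
Σp_4ᵢ² = 0.20² + 0.23² + 0.23² + 0.21² + 0.13² = 0.0400 + 0.0529 + 0.0529 + 0.0441 + 0.0169 = 0.2068
B_4 = 1 / 0.2068 = 4.8356
Σp_3ᵢ² = 0.07² + 0.25² + 0.02² + 0.30² + 0.36² = 0.0049 + 0.0625 + 0.0004 + 0.0900 + 0.1296 = 0.2874
B_3 = 1 / 0.2874 = 3.4795
Ranking by B (broadest → narrowest): species 4 (4.84) > species 3 (3.48) > species 2 (2.39)

species 4 > species 3 > species 2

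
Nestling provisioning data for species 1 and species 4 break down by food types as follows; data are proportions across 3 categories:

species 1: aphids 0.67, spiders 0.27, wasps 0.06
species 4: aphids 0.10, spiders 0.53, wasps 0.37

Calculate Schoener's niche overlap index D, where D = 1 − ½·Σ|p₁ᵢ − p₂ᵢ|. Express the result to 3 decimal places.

0.430

Σ|p₁ᵢ − p₂ᵢ| = 0.57 + 0.26 + 0.31 = 1.14
D = 1 − ½ × 1.14 = 1 − 0.570 = 0.43000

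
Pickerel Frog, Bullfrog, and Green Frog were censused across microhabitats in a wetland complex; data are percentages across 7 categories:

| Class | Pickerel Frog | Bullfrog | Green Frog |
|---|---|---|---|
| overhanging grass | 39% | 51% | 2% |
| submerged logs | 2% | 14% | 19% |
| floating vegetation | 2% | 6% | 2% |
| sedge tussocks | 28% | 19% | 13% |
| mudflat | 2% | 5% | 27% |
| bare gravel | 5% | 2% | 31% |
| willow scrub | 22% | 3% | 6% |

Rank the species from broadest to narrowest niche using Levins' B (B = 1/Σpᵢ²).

Convert percentages to proportions (divide by 100).
Σp_Pickᵢ² = 0.39² + 0.02² + 0.02² + 0.28² + 0.02² + 0.05² + 0.22² = 0.1521 + 0.0004 + 0.0004 + 0.0784 + 0.0004 + 0.0025 + 0.0484 = 0.2826
B_Pick = 1 / 0.2826 = 3.5386
Σp_Bullᵢ² = 0.51² + 0.14² + 0.06² + 0.19² + 0.05² + 0.02² + 0.03² = 0.2601 + 0.0196 + 0.0036 + 0.0361 + 0.0025 + 0.0004 + 0.0009 = 0.3232
B_Bull = 1 / 0.3232 = 3.0941
Σp_Greeᵢ² = 0.02² + 0.19² + 0.02² + 0.13² + 0.27² + 0.31² + 0.06² = 0.0004 + 0.0361 + 0.0004 + 0.0169 + 0.0729 + 0.0961 + 0.0036 = 0.2264
B_Gree = 1 / 0.2264 = 4.4170
Ranking by B (broadest → narrowest): Green Frog (4.42) > Pickerel Frog (3.54) > Bullfrog (3.09)

Green Frog > Pickerel Frog > Bullfrog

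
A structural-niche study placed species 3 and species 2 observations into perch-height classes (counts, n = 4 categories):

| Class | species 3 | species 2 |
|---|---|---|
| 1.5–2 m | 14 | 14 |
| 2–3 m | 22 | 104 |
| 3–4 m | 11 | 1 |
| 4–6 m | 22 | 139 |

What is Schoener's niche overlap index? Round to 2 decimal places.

Proportions for species 3 (n=69): 14/69=0.2029, 22/69=0.3188, 11/69=0.1594, 22/69=0.3188
Proportions for species 2 (n=258): 14/258=0.0543, 104/258=0.4031, 1/258=0.0039, 139/258=0.5388
Σ|p₁ᵢ − p₂ᵢ| = 0.1486 + 0.0843 + 0.1555 + 0.2200 = 0.6084
D = 1 − ½ × 0.6084 = 1 − 0.30420 = 0.69580

0.70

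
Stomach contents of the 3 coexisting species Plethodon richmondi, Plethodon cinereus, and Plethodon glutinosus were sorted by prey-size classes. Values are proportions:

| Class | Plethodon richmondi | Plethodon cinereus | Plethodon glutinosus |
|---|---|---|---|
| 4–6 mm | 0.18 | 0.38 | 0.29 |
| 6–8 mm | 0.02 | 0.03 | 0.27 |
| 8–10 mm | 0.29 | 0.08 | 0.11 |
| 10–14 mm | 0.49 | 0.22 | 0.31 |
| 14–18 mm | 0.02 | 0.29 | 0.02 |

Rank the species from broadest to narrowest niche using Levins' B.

Σp_richᵢ² = 0.18² + 0.02² + 0.29² + 0.49² + 0.02² = 0.0324 + 0.0004 + 0.0841 + 0.2401 + 0.0004 = 0.3574
B_rich = 1 / 0.3574 = 2.7980
Σp_cineᵢ² = 0.38² + 0.03² + 0.08² + 0.22² + 0.29² = 0.1444 + 0.0009 + 0.0064 + 0.0484 + 0.0841 = 0.2842
B_cine = 1 / 0.2842 = 3.5186
Σp_glutᵢ² = 0.29² + 0.27² + 0.11² + 0.31² + 0.02² = 0.0841 + 0.0729 + 0.0121 + 0.0961 + 0.0004 = 0.2656
B_glut = 1 / 0.2656 = 3.7651
Ranking by B (broadest → narrowest): Plethodon glutinosus (3.77) > Plethodon cinereus (3.52) > Plethodon richmondi (2.80)

Plethodon glutinosus > Plethodon cinereus > Plethodon richmondi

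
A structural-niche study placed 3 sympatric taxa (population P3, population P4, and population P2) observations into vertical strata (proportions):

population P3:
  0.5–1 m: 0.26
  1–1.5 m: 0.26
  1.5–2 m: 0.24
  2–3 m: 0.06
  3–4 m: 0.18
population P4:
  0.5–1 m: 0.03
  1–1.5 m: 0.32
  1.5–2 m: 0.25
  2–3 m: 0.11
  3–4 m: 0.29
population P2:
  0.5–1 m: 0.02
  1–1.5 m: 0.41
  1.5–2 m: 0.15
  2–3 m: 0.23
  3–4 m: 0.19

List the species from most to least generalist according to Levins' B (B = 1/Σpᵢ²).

population P3 > population P4 > population P2

Σp_P3ᵢ² = 0.26² + 0.26² + 0.24² + 0.06² + 0.18² = 0.0676 + 0.0676 + 0.0576 + 0.0036 + 0.0324 = 0.2288
B_P3 = 1 / 0.2288 = 4.3706
Σp_P4ᵢ² = 0.03² + 0.32² + 0.25² + 0.11² + 0.29² = 0.0009 + 0.1024 + 0.0625 + 0.0121 + 0.0841 = 0.2620
B_P4 = 1 / 0.2620 = 3.8168
Σp_P2ᵢ² = 0.02² + 0.41² + 0.15² + 0.23² + 0.19² = 0.0004 + 0.1681 + 0.0225 + 0.0529 + 0.0361 = 0.2800
B_P2 = 1 / 0.2800 = 3.5714
Ranking by B (broadest → narrowest): population P3 (4.37) > population P4 (3.82) > population P2 (3.57)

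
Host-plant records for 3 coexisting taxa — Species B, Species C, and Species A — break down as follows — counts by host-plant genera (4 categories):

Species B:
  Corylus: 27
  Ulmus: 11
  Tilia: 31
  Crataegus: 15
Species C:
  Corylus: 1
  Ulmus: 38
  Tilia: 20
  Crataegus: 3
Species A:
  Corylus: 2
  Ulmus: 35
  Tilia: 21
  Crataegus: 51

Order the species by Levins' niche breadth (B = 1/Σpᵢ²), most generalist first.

Proportions for Species B (n=84): 27/84=0.3214, 11/84=0.1310, 31/84=0.3690, 15/84=0.1786
Proportions for Species C (n=62): 1/62=0.0161, 38/62=0.6129, 20/62=0.3226, 3/62=0.0484
Proportions for Species A (n=109): 2/109=0.0183, 35/109=0.3211, 21/109=0.1927, 51/109=0.4679
Σp_Bᵢ² = 0.3214² + 0.1310² + 0.3690² + 0.1786² = 0.103298 + 0.017161 + 0.136161 + 0.031898 = 0.288518
B_B = 1 / 0.288518 = 3.4660
Σp_Cᵢ² = 0.0161² + 0.6129² + 0.3226² + 0.0484² = 0.000259 + 0.375646 + 0.104071 + 0.002343 = 0.482319
B_C = 1 / 0.482319 = 2.0733
Σp_Aᵢ² = 0.0183² + 0.3211² + 0.1927² + 0.4679² = 0.000335 + 0.103105 + 0.037133 + 0.218930 = 0.359503
B_A = 1 / 0.359503 = 2.7816
Ranking by B (broadest → narrowest): Species B (3.47) > Species A (2.78) > Species C (2.07)

Species B > Species A > Species C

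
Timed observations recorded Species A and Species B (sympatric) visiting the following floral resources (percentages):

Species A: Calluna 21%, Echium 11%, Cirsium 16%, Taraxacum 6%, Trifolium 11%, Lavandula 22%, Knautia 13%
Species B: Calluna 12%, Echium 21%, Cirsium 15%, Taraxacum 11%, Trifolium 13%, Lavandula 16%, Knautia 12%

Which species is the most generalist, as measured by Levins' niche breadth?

Convert percentages to proportions (divide by 100).
Σp_Aᵢ² = 0.21² + 0.11² + 0.16² + 0.06² + 0.11² + 0.22² + 0.13² = 0.0441 + 0.0121 + 0.0256 + 0.0036 + 0.0121 + 0.0484 + 0.0169 = 0.1628
B_A = 1 / 0.1628 = 6.1425
Σp_Bᵢ² = 0.12² + 0.21² + 0.15² + 0.11² + 0.13² + 0.16² + 0.12² = 0.0144 + 0.0441 + 0.0225 + 0.0121 + 0.0169 + 0.0256 + 0.0144 = 0.1500
B_B = 1 / 0.1500 = 6.6667
Highest B → broadest niche (most generalist): Species B (B = 6.67).

Species B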